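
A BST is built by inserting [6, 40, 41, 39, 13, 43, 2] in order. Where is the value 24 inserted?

Starting tree (level order): [6, 2, 40, None, None, 39, 41, 13, None, None, 43]
Insertion path: 6 -> 40 -> 39 -> 13
Result: insert 24 as right child of 13
Final tree (level order): [6, 2, 40, None, None, 39, 41, 13, None, None, 43, None, 24]


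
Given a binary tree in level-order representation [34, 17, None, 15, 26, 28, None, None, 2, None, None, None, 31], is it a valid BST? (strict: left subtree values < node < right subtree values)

Level-order array: [34, 17, None, 15, 26, 28, None, None, 2, None, None, None, 31]
Validate using subtree bounds (lo, hi): at each node, require lo < value < hi,
then recurse left with hi=value and right with lo=value.
Preorder trace (stopping at first violation):
  at node 34 with bounds (-inf, +inf): OK
  at node 17 with bounds (-inf, 34): OK
  at node 15 with bounds (-inf, 17): OK
  at node 28 with bounds (-inf, 15): VIOLATION
Node 28 violates its bound: not (-inf < 28 < 15).
Result: Not a valid BST


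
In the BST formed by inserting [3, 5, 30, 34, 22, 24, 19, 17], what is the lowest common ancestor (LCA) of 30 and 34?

Tree insertion order: [3, 5, 30, 34, 22, 24, 19, 17]
Tree (level-order array): [3, None, 5, None, 30, 22, 34, 19, 24, None, None, 17]
In a BST, the LCA of p=30, q=34 is the first node v on the
root-to-leaf path with p <= v <= q (go left if both < v, right if both > v).
Walk from root:
  at 3: both 30 and 34 > 3, go right
  at 5: both 30 and 34 > 5, go right
  at 30: 30 <= 30 <= 34, this is the LCA
LCA = 30


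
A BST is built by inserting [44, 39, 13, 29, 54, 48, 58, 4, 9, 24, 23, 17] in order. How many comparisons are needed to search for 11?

Search path for 11: 44 -> 39 -> 13 -> 4 -> 9
Found: False
Comparisons: 5


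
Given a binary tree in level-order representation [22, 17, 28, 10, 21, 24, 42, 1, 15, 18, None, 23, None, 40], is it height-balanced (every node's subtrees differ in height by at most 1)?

Tree (level-order array): [22, 17, 28, 10, 21, 24, 42, 1, 15, 18, None, 23, None, 40]
Definition: a tree is height-balanced if, at every node, |h(left) - h(right)| <= 1 (empty subtree has height -1).
Bottom-up per-node check:
  node 1: h_left=-1, h_right=-1, diff=0 [OK], height=0
  node 15: h_left=-1, h_right=-1, diff=0 [OK], height=0
  node 10: h_left=0, h_right=0, diff=0 [OK], height=1
  node 18: h_left=-1, h_right=-1, diff=0 [OK], height=0
  node 21: h_left=0, h_right=-1, diff=1 [OK], height=1
  node 17: h_left=1, h_right=1, diff=0 [OK], height=2
  node 23: h_left=-1, h_right=-1, diff=0 [OK], height=0
  node 24: h_left=0, h_right=-1, diff=1 [OK], height=1
  node 40: h_left=-1, h_right=-1, diff=0 [OK], height=0
  node 42: h_left=0, h_right=-1, diff=1 [OK], height=1
  node 28: h_left=1, h_right=1, diff=0 [OK], height=2
  node 22: h_left=2, h_right=2, diff=0 [OK], height=3
All nodes satisfy the balance condition.
Result: Balanced


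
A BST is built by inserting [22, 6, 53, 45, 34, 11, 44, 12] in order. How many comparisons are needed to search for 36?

Search path for 36: 22 -> 53 -> 45 -> 34 -> 44
Found: False
Comparisons: 5


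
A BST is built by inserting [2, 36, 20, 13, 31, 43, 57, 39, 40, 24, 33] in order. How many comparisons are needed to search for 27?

Search path for 27: 2 -> 36 -> 20 -> 31 -> 24
Found: False
Comparisons: 5


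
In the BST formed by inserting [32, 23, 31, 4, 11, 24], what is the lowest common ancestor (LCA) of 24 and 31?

Tree insertion order: [32, 23, 31, 4, 11, 24]
Tree (level-order array): [32, 23, None, 4, 31, None, 11, 24]
In a BST, the LCA of p=24, q=31 is the first node v on the
root-to-leaf path with p <= v <= q (go left if both < v, right if both > v).
Walk from root:
  at 32: both 24 and 31 < 32, go left
  at 23: both 24 and 31 > 23, go right
  at 31: 24 <= 31 <= 31, this is the LCA
LCA = 31


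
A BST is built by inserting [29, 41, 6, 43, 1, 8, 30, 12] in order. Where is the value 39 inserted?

Starting tree (level order): [29, 6, 41, 1, 8, 30, 43, None, None, None, 12]
Insertion path: 29 -> 41 -> 30
Result: insert 39 as right child of 30
Final tree (level order): [29, 6, 41, 1, 8, 30, 43, None, None, None, 12, None, 39]


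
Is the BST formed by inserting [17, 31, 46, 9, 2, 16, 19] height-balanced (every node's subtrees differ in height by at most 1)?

Tree (level-order array): [17, 9, 31, 2, 16, 19, 46]
Definition: a tree is height-balanced if, at every node, |h(left) - h(right)| <= 1 (empty subtree has height -1).
Bottom-up per-node check:
  node 2: h_left=-1, h_right=-1, diff=0 [OK], height=0
  node 16: h_left=-1, h_right=-1, diff=0 [OK], height=0
  node 9: h_left=0, h_right=0, diff=0 [OK], height=1
  node 19: h_left=-1, h_right=-1, diff=0 [OK], height=0
  node 46: h_left=-1, h_right=-1, diff=0 [OK], height=0
  node 31: h_left=0, h_right=0, diff=0 [OK], height=1
  node 17: h_left=1, h_right=1, diff=0 [OK], height=2
All nodes satisfy the balance condition.
Result: Balanced


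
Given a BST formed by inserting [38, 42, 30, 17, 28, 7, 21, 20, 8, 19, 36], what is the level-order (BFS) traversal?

Tree insertion order: [38, 42, 30, 17, 28, 7, 21, 20, 8, 19, 36]
Tree (level-order array): [38, 30, 42, 17, 36, None, None, 7, 28, None, None, None, 8, 21, None, None, None, 20, None, 19]
BFS from the root, enqueuing left then right child of each popped node:
  queue [38] -> pop 38, enqueue [30, 42], visited so far: [38]
  queue [30, 42] -> pop 30, enqueue [17, 36], visited so far: [38, 30]
  queue [42, 17, 36] -> pop 42, enqueue [none], visited so far: [38, 30, 42]
  queue [17, 36] -> pop 17, enqueue [7, 28], visited so far: [38, 30, 42, 17]
  queue [36, 7, 28] -> pop 36, enqueue [none], visited so far: [38, 30, 42, 17, 36]
  queue [7, 28] -> pop 7, enqueue [8], visited so far: [38, 30, 42, 17, 36, 7]
  queue [28, 8] -> pop 28, enqueue [21], visited so far: [38, 30, 42, 17, 36, 7, 28]
  queue [8, 21] -> pop 8, enqueue [none], visited so far: [38, 30, 42, 17, 36, 7, 28, 8]
  queue [21] -> pop 21, enqueue [20], visited so far: [38, 30, 42, 17, 36, 7, 28, 8, 21]
  queue [20] -> pop 20, enqueue [19], visited so far: [38, 30, 42, 17, 36, 7, 28, 8, 21, 20]
  queue [19] -> pop 19, enqueue [none], visited so far: [38, 30, 42, 17, 36, 7, 28, 8, 21, 20, 19]
Result: [38, 30, 42, 17, 36, 7, 28, 8, 21, 20, 19]


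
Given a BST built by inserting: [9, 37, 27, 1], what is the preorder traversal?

Tree insertion order: [9, 37, 27, 1]
Tree (level-order array): [9, 1, 37, None, None, 27]
Preorder traversal: [9, 1, 37, 27]


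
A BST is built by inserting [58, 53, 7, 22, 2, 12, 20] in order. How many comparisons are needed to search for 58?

Search path for 58: 58
Found: True
Comparisons: 1


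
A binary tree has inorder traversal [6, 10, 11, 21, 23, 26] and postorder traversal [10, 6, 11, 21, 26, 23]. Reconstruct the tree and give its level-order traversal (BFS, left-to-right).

Inorder:   [6, 10, 11, 21, 23, 26]
Postorder: [10, 6, 11, 21, 26, 23]
Algorithm: postorder visits root last, so walk postorder right-to-left;
each value is the root of the current inorder slice — split it at that
value, recurse on the right subtree first, then the left.
Recursive splits:
  root=23; inorder splits into left=[6, 10, 11, 21], right=[26]
  root=26; inorder splits into left=[], right=[]
  root=21; inorder splits into left=[6, 10, 11], right=[]
  root=11; inorder splits into left=[6, 10], right=[]
  root=6; inorder splits into left=[], right=[10]
  root=10; inorder splits into left=[], right=[]
Reconstructed level-order: [23, 21, 26, 11, 6, 10]


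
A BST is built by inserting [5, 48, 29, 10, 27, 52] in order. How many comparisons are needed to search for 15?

Search path for 15: 5 -> 48 -> 29 -> 10 -> 27
Found: False
Comparisons: 5


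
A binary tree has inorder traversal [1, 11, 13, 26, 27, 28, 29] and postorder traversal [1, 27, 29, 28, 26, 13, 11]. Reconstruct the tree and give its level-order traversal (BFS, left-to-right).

Inorder:   [1, 11, 13, 26, 27, 28, 29]
Postorder: [1, 27, 29, 28, 26, 13, 11]
Algorithm: postorder visits root last, so walk postorder right-to-left;
each value is the root of the current inorder slice — split it at that
value, recurse on the right subtree first, then the left.
Recursive splits:
  root=11; inorder splits into left=[1], right=[13, 26, 27, 28, 29]
  root=13; inorder splits into left=[], right=[26, 27, 28, 29]
  root=26; inorder splits into left=[], right=[27, 28, 29]
  root=28; inorder splits into left=[27], right=[29]
  root=29; inorder splits into left=[], right=[]
  root=27; inorder splits into left=[], right=[]
  root=1; inorder splits into left=[], right=[]
Reconstructed level-order: [11, 1, 13, 26, 28, 27, 29]


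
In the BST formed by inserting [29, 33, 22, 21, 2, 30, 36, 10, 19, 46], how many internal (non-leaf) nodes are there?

Tree built from: [29, 33, 22, 21, 2, 30, 36, 10, 19, 46]
Tree (level-order array): [29, 22, 33, 21, None, 30, 36, 2, None, None, None, None, 46, None, 10, None, None, None, 19]
Rule: An internal node has at least one child.
Per-node child counts:
  node 29: 2 child(ren)
  node 22: 1 child(ren)
  node 21: 1 child(ren)
  node 2: 1 child(ren)
  node 10: 1 child(ren)
  node 19: 0 child(ren)
  node 33: 2 child(ren)
  node 30: 0 child(ren)
  node 36: 1 child(ren)
  node 46: 0 child(ren)
Matching nodes: [29, 22, 21, 2, 10, 33, 36]
Count of internal (non-leaf) nodes: 7


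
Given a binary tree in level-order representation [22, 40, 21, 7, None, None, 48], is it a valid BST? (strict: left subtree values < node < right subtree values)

Level-order array: [22, 40, 21, 7, None, None, 48]
Validate using subtree bounds (lo, hi): at each node, require lo < value < hi,
then recurse left with hi=value and right with lo=value.
Preorder trace (stopping at first violation):
  at node 22 with bounds (-inf, +inf): OK
  at node 40 with bounds (-inf, 22): VIOLATION
Node 40 violates its bound: not (-inf < 40 < 22).
Result: Not a valid BST


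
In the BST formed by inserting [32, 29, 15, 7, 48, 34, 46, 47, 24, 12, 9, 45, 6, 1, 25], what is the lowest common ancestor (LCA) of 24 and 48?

Tree insertion order: [32, 29, 15, 7, 48, 34, 46, 47, 24, 12, 9, 45, 6, 1, 25]
Tree (level-order array): [32, 29, 48, 15, None, 34, None, 7, 24, None, 46, 6, 12, None, 25, 45, 47, 1, None, 9]
In a BST, the LCA of p=24, q=48 is the first node v on the
root-to-leaf path with p <= v <= q (go left if both < v, right if both > v).
Walk from root:
  at 32: 24 <= 32 <= 48, this is the LCA
LCA = 32


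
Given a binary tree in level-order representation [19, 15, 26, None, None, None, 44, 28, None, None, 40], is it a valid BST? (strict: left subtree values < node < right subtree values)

Level-order array: [19, 15, 26, None, None, None, 44, 28, None, None, 40]
Validate using subtree bounds (lo, hi): at each node, require lo < value < hi,
then recurse left with hi=value and right with lo=value.
Preorder trace (stopping at first violation):
  at node 19 with bounds (-inf, +inf): OK
  at node 15 with bounds (-inf, 19): OK
  at node 26 with bounds (19, +inf): OK
  at node 44 with bounds (26, +inf): OK
  at node 28 with bounds (26, 44): OK
  at node 40 with bounds (28, 44): OK
No violation found at any node.
Result: Valid BST


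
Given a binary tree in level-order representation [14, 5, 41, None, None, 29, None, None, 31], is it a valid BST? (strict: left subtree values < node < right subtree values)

Level-order array: [14, 5, 41, None, None, 29, None, None, 31]
Validate using subtree bounds (lo, hi): at each node, require lo < value < hi,
then recurse left with hi=value and right with lo=value.
Preorder trace (stopping at first violation):
  at node 14 with bounds (-inf, +inf): OK
  at node 5 with bounds (-inf, 14): OK
  at node 41 with bounds (14, +inf): OK
  at node 29 with bounds (14, 41): OK
  at node 31 with bounds (29, 41): OK
No violation found at any node.
Result: Valid BST


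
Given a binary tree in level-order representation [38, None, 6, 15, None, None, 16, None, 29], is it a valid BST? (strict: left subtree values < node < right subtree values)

Level-order array: [38, None, 6, 15, None, None, 16, None, 29]
Validate using subtree bounds (lo, hi): at each node, require lo < value < hi,
then recurse left with hi=value and right with lo=value.
Preorder trace (stopping at first violation):
  at node 38 with bounds (-inf, +inf): OK
  at node 6 with bounds (38, +inf): VIOLATION
Node 6 violates its bound: not (38 < 6 < +inf).
Result: Not a valid BST


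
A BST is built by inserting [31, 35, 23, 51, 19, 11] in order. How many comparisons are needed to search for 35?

Search path for 35: 31 -> 35
Found: True
Comparisons: 2


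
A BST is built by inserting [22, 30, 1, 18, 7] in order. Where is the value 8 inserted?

Starting tree (level order): [22, 1, 30, None, 18, None, None, 7]
Insertion path: 22 -> 1 -> 18 -> 7
Result: insert 8 as right child of 7
Final tree (level order): [22, 1, 30, None, 18, None, None, 7, None, None, 8]


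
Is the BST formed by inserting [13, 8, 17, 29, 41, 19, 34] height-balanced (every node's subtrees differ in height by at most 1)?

Tree (level-order array): [13, 8, 17, None, None, None, 29, 19, 41, None, None, 34]
Definition: a tree is height-balanced if, at every node, |h(left) - h(right)| <= 1 (empty subtree has height -1).
Bottom-up per-node check:
  node 8: h_left=-1, h_right=-1, diff=0 [OK], height=0
  node 19: h_left=-1, h_right=-1, diff=0 [OK], height=0
  node 34: h_left=-1, h_right=-1, diff=0 [OK], height=0
  node 41: h_left=0, h_right=-1, diff=1 [OK], height=1
  node 29: h_left=0, h_right=1, diff=1 [OK], height=2
  node 17: h_left=-1, h_right=2, diff=3 [FAIL (|-1-2|=3 > 1)], height=3
  node 13: h_left=0, h_right=3, diff=3 [FAIL (|0-3|=3 > 1)], height=4
Node 17 violates the condition: |-1 - 2| = 3 > 1.
Result: Not balanced


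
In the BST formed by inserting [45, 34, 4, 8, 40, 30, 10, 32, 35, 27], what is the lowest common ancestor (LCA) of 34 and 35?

Tree insertion order: [45, 34, 4, 8, 40, 30, 10, 32, 35, 27]
Tree (level-order array): [45, 34, None, 4, 40, None, 8, 35, None, None, 30, None, None, 10, 32, None, 27]
In a BST, the LCA of p=34, q=35 is the first node v on the
root-to-leaf path with p <= v <= q (go left if both < v, right if both > v).
Walk from root:
  at 45: both 34 and 35 < 45, go left
  at 34: 34 <= 34 <= 35, this is the LCA
LCA = 34


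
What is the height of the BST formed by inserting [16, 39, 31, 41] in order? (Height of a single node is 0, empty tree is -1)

Insertion order: [16, 39, 31, 41]
Tree (level-order array): [16, None, 39, 31, 41]
Compute height bottom-up (empty subtree = -1):
  height(31) = 1 + max(-1, -1) = 0
  height(41) = 1 + max(-1, -1) = 0
  height(39) = 1 + max(0, 0) = 1
  height(16) = 1 + max(-1, 1) = 2
Height = 2


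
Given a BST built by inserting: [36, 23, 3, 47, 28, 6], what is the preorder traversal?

Tree insertion order: [36, 23, 3, 47, 28, 6]
Tree (level-order array): [36, 23, 47, 3, 28, None, None, None, 6]
Preorder traversal: [36, 23, 3, 6, 28, 47]


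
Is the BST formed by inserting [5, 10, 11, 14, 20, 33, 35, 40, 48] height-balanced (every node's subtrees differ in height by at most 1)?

Tree (level-order array): [5, None, 10, None, 11, None, 14, None, 20, None, 33, None, 35, None, 40, None, 48]
Definition: a tree is height-balanced if, at every node, |h(left) - h(right)| <= 1 (empty subtree has height -1).
Bottom-up per-node check:
  node 48: h_left=-1, h_right=-1, diff=0 [OK], height=0
  node 40: h_left=-1, h_right=0, diff=1 [OK], height=1
  node 35: h_left=-1, h_right=1, diff=2 [FAIL (|-1-1|=2 > 1)], height=2
  node 33: h_left=-1, h_right=2, diff=3 [FAIL (|-1-2|=3 > 1)], height=3
  node 20: h_left=-1, h_right=3, diff=4 [FAIL (|-1-3|=4 > 1)], height=4
  node 14: h_left=-1, h_right=4, diff=5 [FAIL (|-1-4|=5 > 1)], height=5
  node 11: h_left=-1, h_right=5, diff=6 [FAIL (|-1-5|=6 > 1)], height=6
  node 10: h_left=-1, h_right=6, diff=7 [FAIL (|-1-6|=7 > 1)], height=7
  node 5: h_left=-1, h_right=7, diff=8 [FAIL (|-1-7|=8 > 1)], height=8
Node 35 violates the condition: |-1 - 1| = 2 > 1.
Result: Not balanced


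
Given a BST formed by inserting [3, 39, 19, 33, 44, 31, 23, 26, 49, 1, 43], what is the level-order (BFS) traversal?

Tree insertion order: [3, 39, 19, 33, 44, 31, 23, 26, 49, 1, 43]
Tree (level-order array): [3, 1, 39, None, None, 19, 44, None, 33, 43, 49, 31, None, None, None, None, None, 23, None, None, 26]
BFS from the root, enqueuing left then right child of each popped node:
  queue [3] -> pop 3, enqueue [1, 39], visited so far: [3]
  queue [1, 39] -> pop 1, enqueue [none], visited so far: [3, 1]
  queue [39] -> pop 39, enqueue [19, 44], visited so far: [3, 1, 39]
  queue [19, 44] -> pop 19, enqueue [33], visited so far: [3, 1, 39, 19]
  queue [44, 33] -> pop 44, enqueue [43, 49], visited so far: [3, 1, 39, 19, 44]
  queue [33, 43, 49] -> pop 33, enqueue [31], visited so far: [3, 1, 39, 19, 44, 33]
  queue [43, 49, 31] -> pop 43, enqueue [none], visited so far: [3, 1, 39, 19, 44, 33, 43]
  queue [49, 31] -> pop 49, enqueue [none], visited so far: [3, 1, 39, 19, 44, 33, 43, 49]
  queue [31] -> pop 31, enqueue [23], visited so far: [3, 1, 39, 19, 44, 33, 43, 49, 31]
  queue [23] -> pop 23, enqueue [26], visited so far: [3, 1, 39, 19, 44, 33, 43, 49, 31, 23]
  queue [26] -> pop 26, enqueue [none], visited so far: [3, 1, 39, 19, 44, 33, 43, 49, 31, 23, 26]
Result: [3, 1, 39, 19, 44, 33, 43, 49, 31, 23, 26]


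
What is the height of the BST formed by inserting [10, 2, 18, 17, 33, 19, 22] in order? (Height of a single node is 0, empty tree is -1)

Insertion order: [10, 2, 18, 17, 33, 19, 22]
Tree (level-order array): [10, 2, 18, None, None, 17, 33, None, None, 19, None, None, 22]
Compute height bottom-up (empty subtree = -1):
  height(2) = 1 + max(-1, -1) = 0
  height(17) = 1 + max(-1, -1) = 0
  height(22) = 1 + max(-1, -1) = 0
  height(19) = 1 + max(-1, 0) = 1
  height(33) = 1 + max(1, -1) = 2
  height(18) = 1 + max(0, 2) = 3
  height(10) = 1 + max(0, 3) = 4
Height = 4


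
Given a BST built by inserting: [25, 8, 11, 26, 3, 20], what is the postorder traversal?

Tree insertion order: [25, 8, 11, 26, 3, 20]
Tree (level-order array): [25, 8, 26, 3, 11, None, None, None, None, None, 20]
Postorder traversal: [3, 20, 11, 8, 26, 25]


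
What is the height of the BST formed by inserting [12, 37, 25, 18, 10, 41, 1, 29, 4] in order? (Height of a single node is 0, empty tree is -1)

Insertion order: [12, 37, 25, 18, 10, 41, 1, 29, 4]
Tree (level-order array): [12, 10, 37, 1, None, 25, 41, None, 4, 18, 29]
Compute height bottom-up (empty subtree = -1):
  height(4) = 1 + max(-1, -1) = 0
  height(1) = 1 + max(-1, 0) = 1
  height(10) = 1 + max(1, -1) = 2
  height(18) = 1 + max(-1, -1) = 0
  height(29) = 1 + max(-1, -1) = 0
  height(25) = 1 + max(0, 0) = 1
  height(41) = 1 + max(-1, -1) = 0
  height(37) = 1 + max(1, 0) = 2
  height(12) = 1 + max(2, 2) = 3
Height = 3


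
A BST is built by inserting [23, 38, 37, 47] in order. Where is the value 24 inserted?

Starting tree (level order): [23, None, 38, 37, 47]
Insertion path: 23 -> 38 -> 37
Result: insert 24 as left child of 37
Final tree (level order): [23, None, 38, 37, 47, 24]


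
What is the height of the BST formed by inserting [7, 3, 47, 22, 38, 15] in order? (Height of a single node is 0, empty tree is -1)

Insertion order: [7, 3, 47, 22, 38, 15]
Tree (level-order array): [7, 3, 47, None, None, 22, None, 15, 38]
Compute height bottom-up (empty subtree = -1):
  height(3) = 1 + max(-1, -1) = 0
  height(15) = 1 + max(-1, -1) = 0
  height(38) = 1 + max(-1, -1) = 0
  height(22) = 1 + max(0, 0) = 1
  height(47) = 1 + max(1, -1) = 2
  height(7) = 1 + max(0, 2) = 3
Height = 3


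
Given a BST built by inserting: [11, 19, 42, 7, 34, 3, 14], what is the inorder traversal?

Tree insertion order: [11, 19, 42, 7, 34, 3, 14]
Tree (level-order array): [11, 7, 19, 3, None, 14, 42, None, None, None, None, 34]
Inorder traversal: [3, 7, 11, 14, 19, 34, 42]


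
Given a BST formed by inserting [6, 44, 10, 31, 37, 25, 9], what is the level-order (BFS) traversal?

Tree insertion order: [6, 44, 10, 31, 37, 25, 9]
Tree (level-order array): [6, None, 44, 10, None, 9, 31, None, None, 25, 37]
BFS from the root, enqueuing left then right child of each popped node:
  queue [6] -> pop 6, enqueue [44], visited so far: [6]
  queue [44] -> pop 44, enqueue [10], visited so far: [6, 44]
  queue [10] -> pop 10, enqueue [9, 31], visited so far: [6, 44, 10]
  queue [9, 31] -> pop 9, enqueue [none], visited so far: [6, 44, 10, 9]
  queue [31] -> pop 31, enqueue [25, 37], visited so far: [6, 44, 10, 9, 31]
  queue [25, 37] -> pop 25, enqueue [none], visited so far: [6, 44, 10, 9, 31, 25]
  queue [37] -> pop 37, enqueue [none], visited so far: [6, 44, 10, 9, 31, 25, 37]
Result: [6, 44, 10, 9, 31, 25, 37]


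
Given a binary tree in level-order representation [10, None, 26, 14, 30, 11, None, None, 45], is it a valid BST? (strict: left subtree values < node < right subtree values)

Level-order array: [10, None, 26, 14, 30, 11, None, None, 45]
Validate using subtree bounds (lo, hi): at each node, require lo < value < hi,
then recurse left with hi=value and right with lo=value.
Preorder trace (stopping at first violation):
  at node 10 with bounds (-inf, +inf): OK
  at node 26 with bounds (10, +inf): OK
  at node 14 with bounds (10, 26): OK
  at node 11 with bounds (10, 14): OK
  at node 30 with bounds (26, +inf): OK
  at node 45 with bounds (30, +inf): OK
No violation found at any node.
Result: Valid BST


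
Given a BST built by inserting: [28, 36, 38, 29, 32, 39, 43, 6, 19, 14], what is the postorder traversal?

Tree insertion order: [28, 36, 38, 29, 32, 39, 43, 6, 19, 14]
Tree (level-order array): [28, 6, 36, None, 19, 29, 38, 14, None, None, 32, None, 39, None, None, None, None, None, 43]
Postorder traversal: [14, 19, 6, 32, 29, 43, 39, 38, 36, 28]


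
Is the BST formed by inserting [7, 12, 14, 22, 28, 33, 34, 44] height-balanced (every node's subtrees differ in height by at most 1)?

Tree (level-order array): [7, None, 12, None, 14, None, 22, None, 28, None, 33, None, 34, None, 44]
Definition: a tree is height-balanced if, at every node, |h(left) - h(right)| <= 1 (empty subtree has height -1).
Bottom-up per-node check:
  node 44: h_left=-1, h_right=-1, diff=0 [OK], height=0
  node 34: h_left=-1, h_right=0, diff=1 [OK], height=1
  node 33: h_left=-1, h_right=1, diff=2 [FAIL (|-1-1|=2 > 1)], height=2
  node 28: h_left=-1, h_right=2, diff=3 [FAIL (|-1-2|=3 > 1)], height=3
  node 22: h_left=-1, h_right=3, diff=4 [FAIL (|-1-3|=4 > 1)], height=4
  node 14: h_left=-1, h_right=4, diff=5 [FAIL (|-1-4|=5 > 1)], height=5
  node 12: h_left=-1, h_right=5, diff=6 [FAIL (|-1-5|=6 > 1)], height=6
  node 7: h_left=-1, h_right=6, diff=7 [FAIL (|-1-6|=7 > 1)], height=7
Node 33 violates the condition: |-1 - 1| = 2 > 1.
Result: Not balanced


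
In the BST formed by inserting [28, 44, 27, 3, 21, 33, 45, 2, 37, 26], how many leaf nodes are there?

Tree built from: [28, 44, 27, 3, 21, 33, 45, 2, 37, 26]
Tree (level-order array): [28, 27, 44, 3, None, 33, 45, 2, 21, None, 37, None, None, None, None, None, 26]
Rule: A leaf has 0 children.
Per-node child counts:
  node 28: 2 child(ren)
  node 27: 1 child(ren)
  node 3: 2 child(ren)
  node 2: 0 child(ren)
  node 21: 1 child(ren)
  node 26: 0 child(ren)
  node 44: 2 child(ren)
  node 33: 1 child(ren)
  node 37: 0 child(ren)
  node 45: 0 child(ren)
Matching nodes: [2, 26, 37, 45]
Count of leaf nodes: 4


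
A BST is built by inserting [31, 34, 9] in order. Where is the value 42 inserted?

Starting tree (level order): [31, 9, 34]
Insertion path: 31 -> 34
Result: insert 42 as right child of 34
Final tree (level order): [31, 9, 34, None, None, None, 42]


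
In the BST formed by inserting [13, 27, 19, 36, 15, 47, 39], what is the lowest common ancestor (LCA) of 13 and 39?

Tree insertion order: [13, 27, 19, 36, 15, 47, 39]
Tree (level-order array): [13, None, 27, 19, 36, 15, None, None, 47, None, None, 39]
In a BST, the LCA of p=13, q=39 is the first node v on the
root-to-leaf path with p <= v <= q (go left if both < v, right if both > v).
Walk from root:
  at 13: 13 <= 13 <= 39, this is the LCA
LCA = 13


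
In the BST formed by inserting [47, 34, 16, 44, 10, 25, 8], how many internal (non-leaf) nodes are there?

Tree built from: [47, 34, 16, 44, 10, 25, 8]
Tree (level-order array): [47, 34, None, 16, 44, 10, 25, None, None, 8]
Rule: An internal node has at least one child.
Per-node child counts:
  node 47: 1 child(ren)
  node 34: 2 child(ren)
  node 16: 2 child(ren)
  node 10: 1 child(ren)
  node 8: 0 child(ren)
  node 25: 0 child(ren)
  node 44: 0 child(ren)
Matching nodes: [47, 34, 16, 10]
Count of internal (non-leaf) nodes: 4


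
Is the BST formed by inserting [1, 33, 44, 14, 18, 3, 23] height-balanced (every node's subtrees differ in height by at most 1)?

Tree (level-order array): [1, None, 33, 14, 44, 3, 18, None, None, None, None, None, 23]
Definition: a tree is height-balanced if, at every node, |h(left) - h(right)| <= 1 (empty subtree has height -1).
Bottom-up per-node check:
  node 3: h_left=-1, h_right=-1, diff=0 [OK], height=0
  node 23: h_left=-1, h_right=-1, diff=0 [OK], height=0
  node 18: h_left=-1, h_right=0, diff=1 [OK], height=1
  node 14: h_left=0, h_right=1, diff=1 [OK], height=2
  node 44: h_left=-1, h_right=-1, diff=0 [OK], height=0
  node 33: h_left=2, h_right=0, diff=2 [FAIL (|2-0|=2 > 1)], height=3
  node 1: h_left=-1, h_right=3, diff=4 [FAIL (|-1-3|=4 > 1)], height=4
Node 33 violates the condition: |2 - 0| = 2 > 1.
Result: Not balanced


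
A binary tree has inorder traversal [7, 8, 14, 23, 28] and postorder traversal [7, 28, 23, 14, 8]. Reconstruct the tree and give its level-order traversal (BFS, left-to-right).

Inorder:   [7, 8, 14, 23, 28]
Postorder: [7, 28, 23, 14, 8]
Algorithm: postorder visits root last, so walk postorder right-to-left;
each value is the root of the current inorder slice — split it at that
value, recurse on the right subtree first, then the left.
Recursive splits:
  root=8; inorder splits into left=[7], right=[14, 23, 28]
  root=14; inorder splits into left=[], right=[23, 28]
  root=23; inorder splits into left=[], right=[28]
  root=28; inorder splits into left=[], right=[]
  root=7; inorder splits into left=[], right=[]
Reconstructed level-order: [8, 7, 14, 23, 28]


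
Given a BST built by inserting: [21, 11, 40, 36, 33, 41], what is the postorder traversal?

Tree insertion order: [21, 11, 40, 36, 33, 41]
Tree (level-order array): [21, 11, 40, None, None, 36, 41, 33]
Postorder traversal: [11, 33, 36, 41, 40, 21]


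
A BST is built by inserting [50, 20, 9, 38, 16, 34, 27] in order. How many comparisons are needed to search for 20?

Search path for 20: 50 -> 20
Found: True
Comparisons: 2


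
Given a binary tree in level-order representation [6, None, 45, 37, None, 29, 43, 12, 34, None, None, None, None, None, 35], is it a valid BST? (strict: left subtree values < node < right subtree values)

Level-order array: [6, None, 45, 37, None, 29, 43, 12, 34, None, None, None, None, None, 35]
Validate using subtree bounds (lo, hi): at each node, require lo < value < hi,
then recurse left with hi=value and right with lo=value.
Preorder trace (stopping at first violation):
  at node 6 with bounds (-inf, +inf): OK
  at node 45 with bounds (6, +inf): OK
  at node 37 with bounds (6, 45): OK
  at node 29 with bounds (6, 37): OK
  at node 12 with bounds (6, 29): OK
  at node 34 with bounds (29, 37): OK
  at node 35 with bounds (34, 37): OK
  at node 43 with bounds (37, 45): OK
No violation found at any node.
Result: Valid BST


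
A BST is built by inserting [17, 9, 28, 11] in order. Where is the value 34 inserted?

Starting tree (level order): [17, 9, 28, None, 11]
Insertion path: 17 -> 28
Result: insert 34 as right child of 28
Final tree (level order): [17, 9, 28, None, 11, None, 34]


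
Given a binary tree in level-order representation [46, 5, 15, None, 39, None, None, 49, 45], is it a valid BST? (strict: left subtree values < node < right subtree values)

Level-order array: [46, 5, 15, None, 39, None, None, 49, 45]
Validate using subtree bounds (lo, hi): at each node, require lo < value < hi,
then recurse left with hi=value and right with lo=value.
Preorder trace (stopping at first violation):
  at node 46 with bounds (-inf, +inf): OK
  at node 5 with bounds (-inf, 46): OK
  at node 39 with bounds (5, 46): OK
  at node 49 with bounds (5, 39): VIOLATION
Node 49 violates its bound: not (5 < 49 < 39).
Result: Not a valid BST


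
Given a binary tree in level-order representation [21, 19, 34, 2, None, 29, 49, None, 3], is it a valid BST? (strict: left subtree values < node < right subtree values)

Level-order array: [21, 19, 34, 2, None, 29, 49, None, 3]
Validate using subtree bounds (lo, hi): at each node, require lo < value < hi,
then recurse left with hi=value and right with lo=value.
Preorder trace (stopping at first violation):
  at node 21 with bounds (-inf, +inf): OK
  at node 19 with bounds (-inf, 21): OK
  at node 2 with bounds (-inf, 19): OK
  at node 3 with bounds (2, 19): OK
  at node 34 with bounds (21, +inf): OK
  at node 29 with bounds (21, 34): OK
  at node 49 with bounds (34, +inf): OK
No violation found at any node.
Result: Valid BST


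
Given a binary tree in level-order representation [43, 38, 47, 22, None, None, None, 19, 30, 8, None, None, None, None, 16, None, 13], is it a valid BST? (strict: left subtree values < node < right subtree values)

Level-order array: [43, 38, 47, 22, None, None, None, 19, 30, 8, None, None, None, None, 16, None, 13]
Validate using subtree bounds (lo, hi): at each node, require lo < value < hi,
then recurse left with hi=value and right with lo=value.
Preorder trace (stopping at first violation):
  at node 43 with bounds (-inf, +inf): OK
  at node 38 with bounds (-inf, 43): OK
  at node 22 with bounds (-inf, 38): OK
  at node 19 with bounds (-inf, 22): OK
  at node 8 with bounds (-inf, 19): OK
  at node 16 with bounds (8, 19): OK
  at node 13 with bounds (16, 19): VIOLATION
Node 13 violates its bound: not (16 < 13 < 19).
Result: Not a valid BST


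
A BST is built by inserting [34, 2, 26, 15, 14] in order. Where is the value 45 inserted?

Starting tree (level order): [34, 2, None, None, 26, 15, None, 14]
Insertion path: 34
Result: insert 45 as right child of 34
Final tree (level order): [34, 2, 45, None, 26, None, None, 15, None, 14]


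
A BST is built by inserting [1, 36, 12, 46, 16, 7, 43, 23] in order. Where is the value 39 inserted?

Starting tree (level order): [1, None, 36, 12, 46, 7, 16, 43, None, None, None, None, 23]
Insertion path: 1 -> 36 -> 46 -> 43
Result: insert 39 as left child of 43
Final tree (level order): [1, None, 36, 12, 46, 7, 16, 43, None, None, None, None, 23, 39]


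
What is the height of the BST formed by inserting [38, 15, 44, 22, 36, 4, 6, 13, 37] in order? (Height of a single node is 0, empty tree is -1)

Insertion order: [38, 15, 44, 22, 36, 4, 6, 13, 37]
Tree (level-order array): [38, 15, 44, 4, 22, None, None, None, 6, None, 36, None, 13, None, 37]
Compute height bottom-up (empty subtree = -1):
  height(13) = 1 + max(-1, -1) = 0
  height(6) = 1 + max(-1, 0) = 1
  height(4) = 1 + max(-1, 1) = 2
  height(37) = 1 + max(-1, -1) = 0
  height(36) = 1 + max(-1, 0) = 1
  height(22) = 1 + max(-1, 1) = 2
  height(15) = 1 + max(2, 2) = 3
  height(44) = 1 + max(-1, -1) = 0
  height(38) = 1 + max(3, 0) = 4
Height = 4


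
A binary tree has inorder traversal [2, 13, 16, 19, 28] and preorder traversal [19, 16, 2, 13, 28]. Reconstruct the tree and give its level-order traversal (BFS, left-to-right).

Inorder:  [2, 13, 16, 19, 28]
Preorder: [19, 16, 2, 13, 28]
Algorithm: preorder visits root first, so consume preorder in order;
for each root, split the current inorder slice at that value into
left-subtree inorder and right-subtree inorder, then recurse.
Recursive splits:
  root=19; inorder splits into left=[2, 13, 16], right=[28]
  root=16; inorder splits into left=[2, 13], right=[]
  root=2; inorder splits into left=[], right=[13]
  root=13; inorder splits into left=[], right=[]
  root=28; inorder splits into left=[], right=[]
Reconstructed level-order: [19, 16, 28, 2, 13]


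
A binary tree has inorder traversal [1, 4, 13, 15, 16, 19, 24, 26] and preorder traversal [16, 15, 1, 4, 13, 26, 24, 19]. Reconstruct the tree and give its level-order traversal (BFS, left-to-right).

Inorder:  [1, 4, 13, 15, 16, 19, 24, 26]
Preorder: [16, 15, 1, 4, 13, 26, 24, 19]
Algorithm: preorder visits root first, so consume preorder in order;
for each root, split the current inorder slice at that value into
left-subtree inorder and right-subtree inorder, then recurse.
Recursive splits:
  root=16; inorder splits into left=[1, 4, 13, 15], right=[19, 24, 26]
  root=15; inorder splits into left=[1, 4, 13], right=[]
  root=1; inorder splits into left=[], right=[4, 13]
  root=4; inorder splits into left=[], right=[13]
  root=13; inorder splits into left=[], right=[]
  root=26; inorder splits into left=[19, 24], right=[]
  root=24; inorder splits into left=[19], right=[]
  root=19; inorder splits into left=[], right=[]
Reconstructed level-order: [16, 15, 26, 1, 24, 4, 19, 13]


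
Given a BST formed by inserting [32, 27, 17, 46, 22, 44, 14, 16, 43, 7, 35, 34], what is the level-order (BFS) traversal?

Tree insertion order: [32, 27, 17, 46, 22, 44, 14, 16, 43, 7, 35, 34]
Tree (level-order array): [32, 27, 46, 17, None, 44, None, 14, 22, 43, None, 7, 16, None, None, 35, None, None, None, None, None, 34]
BFS from the root, enqueuing left then right child of each popped node:
  queue [32] -> pop 32, enqueue [27, 46], visited so far: [32]
  queue [27, 46] -> pop 27, enqueue [17], visited so far: [32, 27]
  queue [46, 17] -> pop 46, enqueue [44], visited so far: [32, 27, 46]
  queue [17, 44] -> pop 17, enqueue [14, 22], visited so far: [32, 27, 46, 17]
  queue [44, 14, 22] -> pop 44, enqueue [43], visited so far: [32, 27, 46, 17, 44]
  queue [14, 22, 43] -> pop 14, enqueue [7, 16], visited so far: [32, 27, 46, 17, 44, 14]
  queue [22, 43, 7, 16] -> pop 22, enqueue [none], visited so far: [32, 27, 46, 17, 44, 14, 22]
  queue [43, 7, 16] -> pop 43, enqueue [35], visited so far: [32, 27, 46, 17, 44, 14, 22, 43]
  queue [7, 16, 35] -> pop 7, enqueue [none], visited so far: [32, 27, 46, 17, 44, 14, 22, 43, 7]
  queue [16, 35] -> pop 16, enqueue [none], visited so far: [32, 27, 46, 17, 44, 14, 22, 43, 7, 16]
  queue [35] -> pop 35, enqueue [34], visited so far: [32, 27, 46, 17, 44, 14, 22, 43, 7, 16, 35]
  queue [34] -> pop 34, enqueue [none], visited so far: [32, 27, 46, 17, 44, 14, 22, 43, 7, 16, 35, 34]
Result: [32, 27, 46, 17, 44, 14, 22, 43, 7, 16, 35, 34]


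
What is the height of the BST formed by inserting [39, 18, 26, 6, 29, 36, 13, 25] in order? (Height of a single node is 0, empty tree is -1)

Insertion order: [39, 18, 26, 6, 29, 36, 13, 25]
Tree (level-order array): [39, 18, None, 6, 26, None, 13, 25, 29, None, None, None, None, None, 36]
Compute height bottom-up (empty subtree = -1):
  height(13) = 1 + max(-1, -1) = 0
  height(6) = 1 + max(-1, 0) = 1
  height(25) = 1 + max(-1, -1) = 0
  height(36) = 1 + max(-1, -1) = 0
  height(29) = 1 + max(-1, 0) = 1
  height(26) = 1 + max(0, 1) = 2
  height(18) = 1 + max(1, 2) = 3
  height(39) = 1 + max(3, -1) = 4
Height = 4


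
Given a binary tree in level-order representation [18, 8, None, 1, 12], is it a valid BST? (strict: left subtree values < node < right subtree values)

Level-order array: [18, 8, None, 1, 12]
Validate using subtree bounds (lo, hi): at each node, require lo < value < hi,
then recurse left with hi=value and right with lo=value.
Preorder trace (stopping at first violation):
  at node 18 with bounds (-inf, +inf): OK
  at node 8 with bounds (-inf, 18): OK
  at node 1 with bounds (-inf, 8): OK
  at node 12 with bounds (8, 18): OK
No violation found at any node.
Result: Valid BST


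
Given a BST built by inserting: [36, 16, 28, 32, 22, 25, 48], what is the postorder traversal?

Tree insertion order: [36, 16, 28, 32, 22, 25, 48]
Tree (level-order array): [36, 16, 48, None, 28, None, None, 22, 32, None, 25]
Postorder traversal: [25, 22, 32, 28, 16, 48, 36]


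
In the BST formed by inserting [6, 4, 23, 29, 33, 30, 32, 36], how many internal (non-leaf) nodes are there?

Tree built from: [6, 4, 23, 29, 33, 30, 32, 36]
Tree (level-order array): [6, 4, 23, None, None, None, 29, None, 33, 30, 36, None, 32]
Rule: An internal node has at least one child.
Per-node child counts:
  node 6: 2 child(ren)
  node 4: 0 child(ren)
  node 23: 1 child(ren)
  node 29: 1 child(ren)
  node 33: 2 child(ren)
  node 30: 1 child(ren)
  node 32: 0 child(ren)
  node 36: 0 child(ren)
Matching nodes: [6, 23, 29, 33, 30]
Count of internal (non-leaf) nodes: 5


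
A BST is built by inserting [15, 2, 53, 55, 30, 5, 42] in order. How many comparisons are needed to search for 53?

Search path for 53: 15 -> 53
Found: True
Comparisons: 2


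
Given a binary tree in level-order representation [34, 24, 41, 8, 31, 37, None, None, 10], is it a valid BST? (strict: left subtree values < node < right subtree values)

Level-order array: [34, 24, 41, 8, 31, 37, None, None, 10]
Validate using subtree bounds (lo, hi): at each node, require lo < value < hi,
then recurse left with hi=value and right with lo=value.
Preorder trace (stopping at first violation):
  at node 34 with bounds (-inf, +inf): OK
  at node 24 with bounds (-inf, 34): OK
  at node 8 with bounds (-inf, 24): OK
  at node 10 with bounds (8, 24): OK
  at node 31 with bounds (24, 34): OK
  at node 41 with bounds (34, +inf): OK
  at node 37 with bounds (34, 41): OK
No violation found at any node.
Result: Valid BST


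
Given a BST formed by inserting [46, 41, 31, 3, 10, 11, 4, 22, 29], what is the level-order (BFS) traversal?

Tree insertion order: [46, 41, 31, 3, 10, 11, 4, 22, 29]
Tree (level-order array): [46, 41, None, 31, None, 3, None, None, 10, 4, 11, None, None, None, 22, None, 29]
BFS from the root, enqueuing left then right child of each popped node:
  queue [46] -> pop 46, enqueue [41], visited so far: [46]
  queue [41] -> pop 41, enqueue [31], visited so far: [46, 41]
  queue [31] -> pop 31, enqueue [3], visited so far: [46, 41, 31]
  queue [3] -> pop 3, enqueue [10], visited so far: [46, 41, 31, 3]
  queue [10] -> pop 10, enqueue [4, 11], visited so far: [46, 41, 31, 3, 10]
  queue [4, 11] -> pop 4, enqueue [none], visited so far: [46, 41, 31, 3, 10, 4]
  queue [11] -> pop 11, enqueue [22], visited so far: [46, 41, 31, 3, 10, 4, 11]
  queue [22] -> pop 22, enqueue [29], visited so far: [46, 41, 31, 3, 10, 4, 11, 22]
  queue [29] -> pop 29, enqueue [none], visited so far: [46, 41, 31, 3, 10, 4, 11, 22, 29]
Result: [46, 41, 31, 3, 10, 4, 11, 22, 29]


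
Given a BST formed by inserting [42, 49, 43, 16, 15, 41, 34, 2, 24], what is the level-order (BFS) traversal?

Tree insertion order: [42, 49, 43, 16, 15, 41, 34, 2, 24]
Tree (level-order array): [42, 16, 49, 15, 41, 43, None, 2, None, 34, None, None, None, None, None, 24]
BFS from the root, enqueuing left then right child of each popped node:
  queue [42] -> pop 42, enqueue [16, 49], visited so far: [42]
  queue [16, 49] -> pop 16, enqueue [15, 41], visited so far: [42, 16]
  queue [49, 15, 41] -> pop 49, enqueue [43], visited so far: [42, 16, 49]
  queue [15, 41, 43] -> pop 15, enqueue [2], visited so far: [42, 16, 49, 15]
  queue [41, 43, 2] -> pop 41, enqueue [34], visited so far: [42, 16, 49, 15, 41]
  queue [43, 2, 34] -> pop 43, enqueue [none], visited so far: [42, 16, 49, 15, 41, 43]
  queue [2, 34] -> pop 2, enqueue [none], visited so far: [42, 16, 49, 15, 41, 43, 2]
  queue [34] -> pop 34, enqueue [24], visited so far: [42, 16, 49, 15, 41, 43, 2, 34]
  queue [24] -> pop 24, enqueue [none], visited so far: [42, 16, 49, 15, 41, 43, 2, 34, 24]
Result: [42, 16, 49, 15, 41, 43, 2, 34, 24]


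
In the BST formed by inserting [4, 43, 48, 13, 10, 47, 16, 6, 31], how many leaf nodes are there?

Tree built from: [4, 43, 48, 13, 10, 47, 16, 6, 31]
Tree (level-order array): [4, None, 43, 13, 48, 10, 16, 47, None, 6, None, None, 31]
Rule: A leaf has 0 children.
Per-node child counts:
  node 4: 1 child(ren)
  node 43: 2 child(ren)
  node 13: 2 child(ren)
  node 10: 1 child(ren)
  node 6: 0 child(ren)
  node 16: 1 child(ren)
  node 31: 0 child(ren)
  node 48: 1 child(ren)
  node 47: 0 child(ren)
Matching nodes: [6, 31, 47]
Count of leaf nodes: 3
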